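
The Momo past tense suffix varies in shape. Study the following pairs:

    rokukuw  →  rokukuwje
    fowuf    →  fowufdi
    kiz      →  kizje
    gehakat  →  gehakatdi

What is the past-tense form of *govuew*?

The pattern is voicing of the final consonant: -di when the stem ends in a voiceless consonant (*fowuf*, *gehakat*); -je when the stem ends in a voiced consonant (*rokukuw*, *kiz*).
*govuew*: final consonant = /w/, voiced → -je → *govuewje*.

govuewje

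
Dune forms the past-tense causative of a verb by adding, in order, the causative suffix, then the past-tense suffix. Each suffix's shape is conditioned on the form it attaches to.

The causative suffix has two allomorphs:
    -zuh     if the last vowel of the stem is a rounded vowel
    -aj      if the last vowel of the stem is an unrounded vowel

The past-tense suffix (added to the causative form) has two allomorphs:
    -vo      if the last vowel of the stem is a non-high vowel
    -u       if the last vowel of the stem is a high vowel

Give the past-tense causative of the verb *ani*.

The last vowel of *ani* is /i/, which is an unrounded vowel, so the causative suffix is -aj, giving *aniaj*.
The last vowel of the causative form *aniaj* is /a/, which is a non-high vowel, so the past-tense suffix is -vo, giving *aniajvo*.

aniajvo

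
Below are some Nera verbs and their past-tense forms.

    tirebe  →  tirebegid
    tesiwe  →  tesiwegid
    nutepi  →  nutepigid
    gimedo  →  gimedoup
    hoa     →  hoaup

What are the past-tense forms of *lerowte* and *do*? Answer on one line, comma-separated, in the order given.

The suffix is conditioned by the last vowel: -gid when the last vowel of the stem is a front vowel (*tirebe*, *tesiwe*, *nutepi*); -up when the last vowel of the stem is a back vowel (*gimedo*, *hoa*).
Since the last vowel of *lerowte* is /e/ (a front vowel), it takes -gid, giving *lerowtegid*.
*do* — last vowel /o/ (a back vowel) → -up → *doup*.

lerowtegid, doup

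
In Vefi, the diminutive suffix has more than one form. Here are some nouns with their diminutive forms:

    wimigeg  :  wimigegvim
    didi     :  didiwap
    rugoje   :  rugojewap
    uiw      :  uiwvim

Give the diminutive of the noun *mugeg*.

mugegvim

The suffix is conditioned by the final sound: -vim when the stem ends in a consonant (*wimigeg*, *uiw*); -wap when the stem ends in a vowel (*didi*, *rugoje*).
*mugeg*: final sound = /g/, a consonant → -vim → *mugegvim*.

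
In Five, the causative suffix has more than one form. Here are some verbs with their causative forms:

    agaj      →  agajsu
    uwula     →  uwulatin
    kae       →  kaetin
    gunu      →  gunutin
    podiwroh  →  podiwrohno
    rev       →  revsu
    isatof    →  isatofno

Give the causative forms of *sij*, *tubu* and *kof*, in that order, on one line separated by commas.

sijsu, tubutin, kofno

The pattern is voicing of the final sound: -no when the stem ends in a voiceless consonant (*podiwroh*, *isatof*); -su when the stem ends in a voiced consonant (*agaj*, *rev*); -tin when the stem ends in a vowel (*uwula*, *kae*, *gunu*).
The final sound of *sij* is /j/, which is a voiced consonant, so the suffix is -su, giving *sijsu*.
*tubu* — final sound /u/ (a vowel) → -tin → *tubutin*.
The final sound of *kof* is /f/, which is a voiceless consonant, so the suffix is -no, giving *kofno*.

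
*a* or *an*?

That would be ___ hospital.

a

The indefinite article is chosen by the initial *sound* of the following word, not its spelling.
*hospital* begins with the sound /h/ (h is pronounced) — a consonant sound.
So the article is *a*: That would be a hospital.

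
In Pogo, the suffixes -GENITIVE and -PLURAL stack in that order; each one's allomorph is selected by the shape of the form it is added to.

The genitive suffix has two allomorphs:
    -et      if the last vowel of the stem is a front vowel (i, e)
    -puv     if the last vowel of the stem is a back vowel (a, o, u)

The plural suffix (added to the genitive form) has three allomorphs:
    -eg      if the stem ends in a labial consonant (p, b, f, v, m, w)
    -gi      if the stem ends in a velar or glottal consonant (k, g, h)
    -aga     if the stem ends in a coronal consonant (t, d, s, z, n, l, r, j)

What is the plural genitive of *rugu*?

rugupuveg

*rugu*: last vowel = /u/, a back vowel → -puv → *rugupuv*.
The genitive form *rugupuv* — final consonant /v/ (labial) → -eg → *rugupuveg*.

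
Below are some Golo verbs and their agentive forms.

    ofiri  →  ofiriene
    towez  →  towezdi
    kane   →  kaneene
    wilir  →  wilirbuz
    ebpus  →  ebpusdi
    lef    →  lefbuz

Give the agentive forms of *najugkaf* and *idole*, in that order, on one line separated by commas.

The pattern is sibilance of the final sound: -di when the stem ends in a sibilant (*towez*, *ebpus*); -buz when the stem ends in a non-sibilant consonant (*wilir*, *lef*); -ene when the stem ends in a vowel (*ofiri*, *kane*).
Since the final sound of *najugkaf* is /f/ (a non-sibilant consonant), it takes -buz, giving *najugkafbuz*.
The final sound of *idole* is /e/, which is a vowel, so the suffix is -ene, giving *idoleene*.

najugkafbuz, idoleene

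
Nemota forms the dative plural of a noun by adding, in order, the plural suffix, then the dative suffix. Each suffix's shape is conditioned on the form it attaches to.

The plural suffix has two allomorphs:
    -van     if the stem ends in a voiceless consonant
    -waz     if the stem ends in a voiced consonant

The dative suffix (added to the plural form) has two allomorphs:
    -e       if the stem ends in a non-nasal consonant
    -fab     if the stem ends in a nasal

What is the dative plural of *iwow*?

*iwow*: final consonant = /w/, voiced → -waz → *iwowwaz*.
The plural form *iwowwaz* — final consonant /z/ (non-nasal) → -e → *iwowwaze*.

iwowwaze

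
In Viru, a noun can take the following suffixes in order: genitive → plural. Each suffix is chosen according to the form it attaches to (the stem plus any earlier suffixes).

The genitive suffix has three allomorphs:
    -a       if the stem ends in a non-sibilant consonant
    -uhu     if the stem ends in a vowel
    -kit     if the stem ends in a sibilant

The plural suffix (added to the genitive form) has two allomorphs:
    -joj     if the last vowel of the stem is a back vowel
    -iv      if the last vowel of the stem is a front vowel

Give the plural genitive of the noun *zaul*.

zaulajoj

Since the final sound of *zaul* is /l/ (a non-sibilant consonant), it takes -a, giving *zaula*.
The genitive form *zaula*: last vowel = /a/, a back vowel → -joj → *zaulajoj*.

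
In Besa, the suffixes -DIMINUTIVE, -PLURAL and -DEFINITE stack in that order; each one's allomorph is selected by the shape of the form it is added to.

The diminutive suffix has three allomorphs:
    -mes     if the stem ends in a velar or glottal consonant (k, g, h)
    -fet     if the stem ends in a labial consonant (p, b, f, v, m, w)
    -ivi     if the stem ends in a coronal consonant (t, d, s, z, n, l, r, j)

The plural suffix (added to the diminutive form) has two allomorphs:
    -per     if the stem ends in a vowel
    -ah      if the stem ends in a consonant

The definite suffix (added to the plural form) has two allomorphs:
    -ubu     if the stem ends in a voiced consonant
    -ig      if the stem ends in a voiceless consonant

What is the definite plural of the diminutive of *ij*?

The final consonant of *ij* is /j/, which is coronal, so the diminutive suffix is -ivi, giving *ijivi*.
The final sound of the diminutive form *ijivi* is /i/, which is a vowel, so the plural suffix is -per, giving *ijiviper*.
The plural form *ijiviper*: final consonant = /r/, voiced → -ubu → *ijiviperubu*.

ijiviperubu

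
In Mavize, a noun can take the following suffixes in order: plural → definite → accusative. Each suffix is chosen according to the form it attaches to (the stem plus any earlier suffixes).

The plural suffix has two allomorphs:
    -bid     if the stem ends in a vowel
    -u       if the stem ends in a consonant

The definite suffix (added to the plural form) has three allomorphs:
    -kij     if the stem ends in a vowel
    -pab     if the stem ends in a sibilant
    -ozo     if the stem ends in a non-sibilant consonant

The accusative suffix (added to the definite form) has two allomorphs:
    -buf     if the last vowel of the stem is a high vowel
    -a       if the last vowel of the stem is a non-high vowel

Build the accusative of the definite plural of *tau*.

taubidozoa

*tau* — final sound /u/ (a vowel) → -bid → *taubid*.
The final sound of the plural form *taubid* is /d/, which is a non-sibilant consonant, so the definite suffix is -ozo, giving *taubidozo*.
The definite form *taubidozo*: last vowel = /o/, a non-high vowel → -a → *taubidozoa*.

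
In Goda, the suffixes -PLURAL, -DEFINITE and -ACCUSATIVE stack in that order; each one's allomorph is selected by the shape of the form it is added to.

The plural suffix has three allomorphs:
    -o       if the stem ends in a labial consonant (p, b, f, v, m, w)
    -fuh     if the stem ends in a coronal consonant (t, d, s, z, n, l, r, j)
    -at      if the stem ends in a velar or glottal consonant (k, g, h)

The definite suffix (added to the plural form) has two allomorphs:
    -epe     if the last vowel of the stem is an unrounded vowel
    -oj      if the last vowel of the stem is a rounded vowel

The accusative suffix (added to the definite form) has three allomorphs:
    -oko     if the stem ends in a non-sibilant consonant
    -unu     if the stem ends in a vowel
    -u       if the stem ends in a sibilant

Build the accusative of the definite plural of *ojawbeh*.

ojawbehatepeunu

The final consonant of *ojawbeh* is /h/, which is velar/glottal, so the plural suffix is -at, giving *ojawbehat*.
The plural form *ojawbehat*: last vowel = /a/, an unrounded vowel → -epe → *ojawbehatepe*.
The definite form *ojawbehatepe* — final sound /e/ (a vowel) → -unu → *ojawbehatepeunu*.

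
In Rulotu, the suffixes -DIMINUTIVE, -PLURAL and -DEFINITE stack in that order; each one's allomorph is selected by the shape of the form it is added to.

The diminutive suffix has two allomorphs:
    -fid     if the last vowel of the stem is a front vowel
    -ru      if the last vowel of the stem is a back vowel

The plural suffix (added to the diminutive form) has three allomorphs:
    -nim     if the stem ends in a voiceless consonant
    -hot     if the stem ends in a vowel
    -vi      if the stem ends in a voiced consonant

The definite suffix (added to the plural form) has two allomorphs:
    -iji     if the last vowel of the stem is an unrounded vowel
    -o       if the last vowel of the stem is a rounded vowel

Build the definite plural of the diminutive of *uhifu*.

*uhifu*: last vowel = /u/, a back vowel → -ru → *uhifuru*.
Since the final sound of the diminutive form *uhifuru* is /u/ (a vowel), it takes -hot, giving *uhifuruhot*.
Since the last vowel of the plural form *uhifuruhot* is /o/ (a rounded vowel), it takes -o, giving *uhifuruhoto*.

uhifuruhoto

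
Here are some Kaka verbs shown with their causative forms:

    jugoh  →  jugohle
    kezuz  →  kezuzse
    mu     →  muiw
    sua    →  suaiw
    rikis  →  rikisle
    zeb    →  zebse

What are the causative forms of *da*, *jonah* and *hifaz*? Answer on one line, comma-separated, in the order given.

daiw, jonahle, hifazse

The suffix is conditioned by the final sound: -le when the stem ends in a voiceless consonant (*jugoh*, *rikis*); -se when the stem ends in a voiced consonant (*kezuz*, *zeb*); -iw when the stem ends in a vowel (*mu*, *sua*).
The final sound of *da* is /a/, which is a vowel, so the suffix is -iw, giving *daiw*.
Since the final sound of *jonah* is /h/ (a voiceless consonant), it takes -le, giving *jonahle*.
*hifaz*: final sound = /z/, a voiced consonant → -se → *hifazse*.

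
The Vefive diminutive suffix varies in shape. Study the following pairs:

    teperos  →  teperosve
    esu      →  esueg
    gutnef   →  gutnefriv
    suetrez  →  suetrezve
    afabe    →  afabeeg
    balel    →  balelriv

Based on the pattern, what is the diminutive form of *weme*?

The suffix is conditioned by the final sound: -ve when the stem ends in a sibilant (*teperos*, *suetrez*); -riv when the stem ends in a non-sibilant consonant (*gutnef*, *balel*); -eg when the stem ends in a vowel (*esu*, *afabe*).
*weme* — final sound /e/ (a vowel) → -eg → *wemeeg*.

wemeeg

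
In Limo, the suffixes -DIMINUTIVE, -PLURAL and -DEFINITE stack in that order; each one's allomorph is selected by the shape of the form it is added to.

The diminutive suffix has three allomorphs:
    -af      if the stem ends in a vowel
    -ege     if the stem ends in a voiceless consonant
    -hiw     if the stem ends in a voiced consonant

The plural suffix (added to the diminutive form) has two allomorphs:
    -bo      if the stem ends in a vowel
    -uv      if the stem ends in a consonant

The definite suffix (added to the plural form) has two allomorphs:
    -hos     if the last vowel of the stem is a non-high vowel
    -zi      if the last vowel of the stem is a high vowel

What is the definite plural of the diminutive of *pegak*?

*pegak*: final sound = /k/, a voiceless consonant → -ege → *pegakege*.
The diminutive form *pegakege* — final sound /e/ (a vowel) → -bo → *pegakegebo*.
The last vowel of the plural form *pegakegebo* is /o/, which is a non-high vowel, so the definite suffix is -hos, giving *pegakegebohos*.

pegakegebohos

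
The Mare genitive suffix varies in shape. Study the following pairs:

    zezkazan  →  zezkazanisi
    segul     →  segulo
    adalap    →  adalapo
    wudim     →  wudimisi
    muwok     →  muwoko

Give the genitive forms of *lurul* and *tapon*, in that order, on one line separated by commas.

lurulo, taponisi

The suffix is conditioned by the final consonant: -isi when the stem ends in a nasal (*zezkazan*, *wudim*); -o when the stem ends in a non-nasal consonant (*segul*, *adalap*, *muwok*).
The final consonant of *lurul* is /l/, which is non-nasal, so the suffix is -o, giving *lurulo*.
The final consonant of *tapon* is /n/, which is a nasal, so the suffix is -isi, giving *taponisi*.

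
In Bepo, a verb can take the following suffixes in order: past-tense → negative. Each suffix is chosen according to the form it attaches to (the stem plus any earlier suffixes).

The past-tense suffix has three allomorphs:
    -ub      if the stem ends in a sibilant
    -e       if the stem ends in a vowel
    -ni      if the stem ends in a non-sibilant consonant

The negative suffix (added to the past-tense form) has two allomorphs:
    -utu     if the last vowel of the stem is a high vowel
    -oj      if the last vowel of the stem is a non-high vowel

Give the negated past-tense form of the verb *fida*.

fidaeoj

Since the final sound of *fida* is /a/ (a vowel), it takes -e, giving *fidae*.
The past-tense form *fidae* — last vowel /e/ (a non-high vowel) → -oj → *fidaeoj*.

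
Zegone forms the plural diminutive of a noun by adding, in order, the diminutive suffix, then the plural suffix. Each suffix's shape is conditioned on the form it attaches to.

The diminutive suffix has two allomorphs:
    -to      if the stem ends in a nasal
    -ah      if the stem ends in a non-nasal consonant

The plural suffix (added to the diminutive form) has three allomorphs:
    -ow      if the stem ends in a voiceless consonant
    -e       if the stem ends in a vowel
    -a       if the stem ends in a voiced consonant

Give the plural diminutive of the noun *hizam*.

hizamtoe

The final consonant of *hizam* is /m/, which is a nasal, so the diminutive suffix is -to, giving *hizamto*.
The final sound of the diminutive form *hizamto* is /o/, which is a vowel, so the plural suffix is -e, giving *hizamtoe*.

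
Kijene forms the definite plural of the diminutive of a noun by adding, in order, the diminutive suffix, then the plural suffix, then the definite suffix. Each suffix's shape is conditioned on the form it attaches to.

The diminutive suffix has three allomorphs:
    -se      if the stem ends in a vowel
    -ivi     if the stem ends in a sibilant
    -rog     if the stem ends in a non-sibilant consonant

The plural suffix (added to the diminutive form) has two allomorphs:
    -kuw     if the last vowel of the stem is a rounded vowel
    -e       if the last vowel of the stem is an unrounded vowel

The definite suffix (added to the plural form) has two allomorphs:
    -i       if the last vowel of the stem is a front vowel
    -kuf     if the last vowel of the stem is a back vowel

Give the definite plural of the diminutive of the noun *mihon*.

mihonrogkuwkuf

*mihon* — final sound /n/ (a non-sibilant consonant) → -rog → *mihonrog*.
The diminutive form *mihonrog*: last vowel = /o/, a rounded vowel → -kuw → *mihonrogkuw*.
The last vowel of the plural form *mihonrogkuw* is /u/, which is a back vowel, so the definite suffix is -kuf, giving *mihonrogkuwkuf*.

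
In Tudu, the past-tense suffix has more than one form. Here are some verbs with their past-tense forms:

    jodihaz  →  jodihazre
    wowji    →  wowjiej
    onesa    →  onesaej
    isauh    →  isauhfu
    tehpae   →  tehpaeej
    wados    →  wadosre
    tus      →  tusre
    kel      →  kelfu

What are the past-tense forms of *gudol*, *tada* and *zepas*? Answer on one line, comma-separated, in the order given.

The alternation tracks the final sound of the stem — -re when the stem ends in a sibilant (*jodihaz*, *wados*, *tus*); -fu when the stem ends in a non-sibilant consonant (*isauh*, *kel*); -ej when the stem ends in a vowel (*wowji*, *onesa*, *tehpae*).
Since the final sound of *gudol* is /l/ (a non-sibilant consonant), it takes -fu, giving *gudolfu*.
*tada*: final sound = /a/, a vowel → -ej → *tadaej*.
Since the final sound of *zepas* is /s/ (a sibilant), it takes -re, giving *zepasre*.

gudolfu, tadaej, zepasre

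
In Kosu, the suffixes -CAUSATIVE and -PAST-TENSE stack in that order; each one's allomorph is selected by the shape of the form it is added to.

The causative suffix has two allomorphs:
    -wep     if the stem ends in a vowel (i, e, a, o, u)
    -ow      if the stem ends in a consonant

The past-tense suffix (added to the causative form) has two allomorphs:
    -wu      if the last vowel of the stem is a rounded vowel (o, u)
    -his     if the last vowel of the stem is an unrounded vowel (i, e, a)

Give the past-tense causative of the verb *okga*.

The final sound of *okga* is /a/, which is a vowel, so the causative suffix is -wep, giving *okgawep*.
Since the last vowel of the causative form *okgawep* is /e/ (an unrounded vowel), it takes -his, giving *okgawephis*.

okgawephis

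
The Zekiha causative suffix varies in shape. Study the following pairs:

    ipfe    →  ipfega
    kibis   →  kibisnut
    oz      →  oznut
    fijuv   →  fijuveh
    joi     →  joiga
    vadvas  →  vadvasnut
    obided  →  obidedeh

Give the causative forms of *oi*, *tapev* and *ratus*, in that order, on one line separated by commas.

oiga, tapeveh, ratusnut

The alternation tracks the final sound of the stem — -nut when the stem ends in a sibilant (*kibis*, *oz*, *vadvas*); -eh when the stem ends in a non-sibilant consonant (*fijuv*, *obided*); -ga when the stem ends in a vowel (*ipfe*, *joi*).
*oi*: final sound = /i/, a vowel → -ga → *oiga*.
Since the final sound of *tapev* is /v/ (a non-sibilant consonant), it takes -eh, giving *tapeveh*.
*ratus*: final sound = /s/, a sibilant → -nut → *ratusnut*.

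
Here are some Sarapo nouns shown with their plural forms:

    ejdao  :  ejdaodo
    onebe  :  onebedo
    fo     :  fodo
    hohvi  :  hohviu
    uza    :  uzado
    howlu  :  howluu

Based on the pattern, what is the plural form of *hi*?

The suffix is conditioned by the last vowel: -u when the last vowel of the stem is a high vowel (*hohvi*, *howlu*); -do when the last vowel of the stem is a non-high vowel (*ejdao*, *onebe*, *fo*, *uza*).
The last vowel of *hi* is /i/, which is a high vowel, so the suffix is -u, giving *hiu*.

hiu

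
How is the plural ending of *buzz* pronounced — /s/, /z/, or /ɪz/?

The stem *buzz* ends in a sibilant (/s, z, ʃ, ʒ, tʃ, dʒ/).
The plural suffix surfaces as /ɪz/ after sibilants, /s/ after other voiceless consonants, and /z/ after other voiced sounds.
So the plural -s on *buzz* is pronounced /ɪz/.

/ɪz/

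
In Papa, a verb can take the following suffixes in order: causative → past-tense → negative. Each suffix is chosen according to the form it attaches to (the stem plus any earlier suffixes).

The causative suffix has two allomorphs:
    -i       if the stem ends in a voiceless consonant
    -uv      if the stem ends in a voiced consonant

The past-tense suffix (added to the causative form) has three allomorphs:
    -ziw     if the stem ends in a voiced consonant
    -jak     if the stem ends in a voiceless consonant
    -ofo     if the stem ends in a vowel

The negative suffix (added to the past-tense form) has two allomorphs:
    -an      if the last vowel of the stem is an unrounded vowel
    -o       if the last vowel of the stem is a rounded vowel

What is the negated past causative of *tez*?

tezuvziwan

*tez* — final consonant /z/ (voiced) → -uv → *tezuv*.
The causative form *tezuv* — final sound /v/ (a voiced consonant) → -ziw → *tezuvziw*.
The past-tense form *tezuvziw* — last vowel /i/ (an unrounded vowel) → -an → *tezuvziwan*.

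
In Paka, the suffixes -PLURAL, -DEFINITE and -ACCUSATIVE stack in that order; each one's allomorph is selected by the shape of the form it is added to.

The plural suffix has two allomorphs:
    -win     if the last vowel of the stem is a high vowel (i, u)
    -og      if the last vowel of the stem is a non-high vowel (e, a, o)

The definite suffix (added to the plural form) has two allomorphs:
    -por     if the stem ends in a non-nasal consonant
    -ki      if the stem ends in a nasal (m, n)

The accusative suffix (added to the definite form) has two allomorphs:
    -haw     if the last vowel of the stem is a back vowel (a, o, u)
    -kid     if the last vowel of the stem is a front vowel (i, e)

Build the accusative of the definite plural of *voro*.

The last vowel of *voro* is /o/, which is a non-high vowel, so the plural suffix is -og, giving *voroog*.
The plural form *voroog*: final consonant = /g/, non-nasal → -por → *voroogpor*.
The last vowel of the definite form *voroogpor* is /o/, which is a back vowel, so the accusative suffix is -haw, giving *voroogporhaw*.

voroogporhaw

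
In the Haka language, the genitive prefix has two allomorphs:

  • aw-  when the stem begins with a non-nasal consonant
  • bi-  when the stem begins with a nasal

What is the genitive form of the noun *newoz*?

binewoz

*newoz* — first consonant /n/ (a nasal) → bi- → *binewoz*.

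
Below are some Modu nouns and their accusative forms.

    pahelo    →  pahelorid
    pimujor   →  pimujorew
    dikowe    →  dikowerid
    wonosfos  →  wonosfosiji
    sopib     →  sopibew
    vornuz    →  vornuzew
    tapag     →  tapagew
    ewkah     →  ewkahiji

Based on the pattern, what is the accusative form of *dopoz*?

dopozew

The suffix is conditioned by the final sound: -iji when the stem ends in a voiceless consonant (*wonosfos*, *ewkah*); -ew when the stem ends in a voiced consonant (*pimujor*, *sopib*, *vornuz*, *tapag*); -rid when the stem ends in a vowel (*pahelo*, *dikowe*).
*dopoz* — final sound /z/ (a voiced consonant) → -ew → *dopozew*.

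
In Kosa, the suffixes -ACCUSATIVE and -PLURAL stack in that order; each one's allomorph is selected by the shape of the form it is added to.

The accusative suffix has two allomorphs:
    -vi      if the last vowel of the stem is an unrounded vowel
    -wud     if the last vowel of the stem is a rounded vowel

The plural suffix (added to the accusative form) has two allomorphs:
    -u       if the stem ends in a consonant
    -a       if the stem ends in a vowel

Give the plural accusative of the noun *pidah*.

*pidah* — last vowel /a/ (an unrounded vowel) → -vi → *pidahvi*.
The accusative form *pidahvi* — final sound /i/ (a vowel) → -a → *pidahvia*.

pidahvia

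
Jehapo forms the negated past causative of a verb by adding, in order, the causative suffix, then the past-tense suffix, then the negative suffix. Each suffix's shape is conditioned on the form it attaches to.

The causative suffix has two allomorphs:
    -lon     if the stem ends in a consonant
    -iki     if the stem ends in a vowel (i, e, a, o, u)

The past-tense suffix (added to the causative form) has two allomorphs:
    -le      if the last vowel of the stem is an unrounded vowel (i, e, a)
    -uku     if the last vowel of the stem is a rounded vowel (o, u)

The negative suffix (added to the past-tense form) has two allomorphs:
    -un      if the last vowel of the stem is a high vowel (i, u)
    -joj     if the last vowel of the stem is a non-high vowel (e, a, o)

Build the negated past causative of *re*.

*re* — final sound /e/ (a vowel) → -iki → *reiki*.
The causative form *reiki* — last vowel /i/ (an unrounded vowel) → -le → *reikile*.
The past-tense form *reikile* — last vowel /e/ (a non-high vowel) → -joj → *reikilejoj*.

reikilejoj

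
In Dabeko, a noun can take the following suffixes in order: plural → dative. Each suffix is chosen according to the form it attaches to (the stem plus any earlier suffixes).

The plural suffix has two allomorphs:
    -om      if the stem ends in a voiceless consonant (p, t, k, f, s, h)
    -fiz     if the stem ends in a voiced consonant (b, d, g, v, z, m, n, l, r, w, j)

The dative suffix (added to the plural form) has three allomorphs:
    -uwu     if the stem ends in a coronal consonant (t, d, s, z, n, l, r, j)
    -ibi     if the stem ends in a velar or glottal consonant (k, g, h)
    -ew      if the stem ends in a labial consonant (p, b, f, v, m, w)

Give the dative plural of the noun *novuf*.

novufomew

Since the final consonant of *novuf* is /f/ (voiceless), it takes -om, giving *novufom*.
The plural form *novufom* — final consonant /m/ (labial) → -ew → *novufomew*.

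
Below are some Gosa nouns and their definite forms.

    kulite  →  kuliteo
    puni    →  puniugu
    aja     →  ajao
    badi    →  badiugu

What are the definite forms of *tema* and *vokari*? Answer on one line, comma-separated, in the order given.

The alternation tracks the last vowel of the stem — -ugu when the last vowel of the stem is a high vowel (*puni*, *badi*); -o when the last vowel of the stem is a non-high vowel (*kulite*, *aja*).
The last vowel of *tema* is /a/, which is a non-high vowel, so the suffix is -o, giving *temao*.
*vokari*: last vowel = /i/, a high vowel → -ugu → *vokariugu*.

temao, vokariugu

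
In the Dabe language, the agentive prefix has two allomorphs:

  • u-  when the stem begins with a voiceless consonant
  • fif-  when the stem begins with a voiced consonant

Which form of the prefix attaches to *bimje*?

Since the first consonant of *bimje* is /b/ (voiced), it takes fif-.

fif-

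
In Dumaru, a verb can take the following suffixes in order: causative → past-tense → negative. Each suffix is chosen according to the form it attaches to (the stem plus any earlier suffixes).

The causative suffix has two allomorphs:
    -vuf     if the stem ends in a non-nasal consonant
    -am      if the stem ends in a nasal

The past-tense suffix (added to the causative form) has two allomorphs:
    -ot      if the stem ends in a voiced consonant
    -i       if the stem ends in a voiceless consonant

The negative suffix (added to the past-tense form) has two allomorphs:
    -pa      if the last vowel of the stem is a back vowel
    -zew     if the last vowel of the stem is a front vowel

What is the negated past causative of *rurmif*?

*rurmif* — final consonant /f/ (non-nasal) → -vuf → *rurmifvuf*.
The causative form *rurmifvuf*: final consonant = /f/, voiceless → -i → *rurmifvufi*.
Since the last vowel of the past-tense form *rurmifvufi* is /i/ (a front vowel), it takes -zew, giving *rurmifvufizew*.

rurmifvufizew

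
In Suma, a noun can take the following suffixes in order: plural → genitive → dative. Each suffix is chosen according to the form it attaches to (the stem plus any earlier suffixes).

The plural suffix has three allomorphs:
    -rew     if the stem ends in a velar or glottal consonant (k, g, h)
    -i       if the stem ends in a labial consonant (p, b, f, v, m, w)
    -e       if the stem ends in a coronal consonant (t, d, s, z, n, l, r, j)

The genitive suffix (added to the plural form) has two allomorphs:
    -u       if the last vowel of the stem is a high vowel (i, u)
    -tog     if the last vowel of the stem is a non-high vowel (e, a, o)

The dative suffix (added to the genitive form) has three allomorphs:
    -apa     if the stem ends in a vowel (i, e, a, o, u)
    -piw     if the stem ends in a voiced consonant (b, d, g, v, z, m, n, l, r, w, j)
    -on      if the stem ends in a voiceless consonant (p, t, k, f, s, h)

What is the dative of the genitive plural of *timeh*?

timehrewtogpiw

*timeh*: final consonant = /h/, velar/glottal → -rew → *timehrew*.
The last vowel of the plural form *timehrew* is /e/, which is a non-high vowel, so the genitive suffix is -tog, giving *timehrewtog*.
Since the final sound of the genitive form *timehrewtog* is /g/ (a voiced consonant), it takes -piw, giving *timehrewtogpiw*.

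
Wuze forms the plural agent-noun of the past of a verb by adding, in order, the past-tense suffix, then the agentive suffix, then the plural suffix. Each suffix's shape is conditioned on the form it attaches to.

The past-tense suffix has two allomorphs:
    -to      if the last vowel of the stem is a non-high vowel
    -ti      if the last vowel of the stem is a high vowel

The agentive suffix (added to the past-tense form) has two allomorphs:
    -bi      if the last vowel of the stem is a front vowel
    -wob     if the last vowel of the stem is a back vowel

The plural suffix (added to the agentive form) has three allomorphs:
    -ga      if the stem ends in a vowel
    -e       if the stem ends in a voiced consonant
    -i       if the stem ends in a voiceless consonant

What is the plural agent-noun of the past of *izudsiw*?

izudsiwtibiga

*izudsiw* — last vowel /i/ (a high vowel) → -ti → *izudsiwti*.
The last vowel of the past-tense form *izudsiwti* is /i/, which is a front vowel, so the agentive suffix is -bi, giving *izudsiwtibi*.
The final sound of the agentive form *izudsiwtibi* is /i/, which is a vowel, so the plural suffix is -ga, giving *izudsiwtibiga*.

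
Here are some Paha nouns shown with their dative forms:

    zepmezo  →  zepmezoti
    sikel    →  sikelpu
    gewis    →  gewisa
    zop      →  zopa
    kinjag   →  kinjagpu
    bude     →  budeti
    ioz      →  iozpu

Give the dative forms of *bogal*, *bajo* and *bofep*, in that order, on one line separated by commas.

bogalpu, bajoti, bofepa

Looking at the final sound of each stem: -a when the stem ends in a voiceless consonant (*gewis*, *zop*); -pu when the stem ends in a voiced consonant (*sikel*, *kinjag*, *ioz*); -ti when the stem ends in a vowel (*zepmezo*, *bude*).
Since the final sound of *bogal* is /l/ (a voiced consonant), it takes -pu, giving *bogalpu*.
*bajo*: final sound = /o/, a vowel → -ti → *bajoti*.
*bofep* — final sound /p/ (a voiceless consonant) → -a → *bofepa*.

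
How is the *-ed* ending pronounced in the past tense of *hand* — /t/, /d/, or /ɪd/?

The stem *hand* ends in /t/ or /d/.
The -ed suffix is realized as /ɪd/ after /t, d/; as /t/ after other voiceless consonants; and as /d/ after other voiced sounds.
So -ed on *hand* is pronounced /ɪd/.

/ɪd/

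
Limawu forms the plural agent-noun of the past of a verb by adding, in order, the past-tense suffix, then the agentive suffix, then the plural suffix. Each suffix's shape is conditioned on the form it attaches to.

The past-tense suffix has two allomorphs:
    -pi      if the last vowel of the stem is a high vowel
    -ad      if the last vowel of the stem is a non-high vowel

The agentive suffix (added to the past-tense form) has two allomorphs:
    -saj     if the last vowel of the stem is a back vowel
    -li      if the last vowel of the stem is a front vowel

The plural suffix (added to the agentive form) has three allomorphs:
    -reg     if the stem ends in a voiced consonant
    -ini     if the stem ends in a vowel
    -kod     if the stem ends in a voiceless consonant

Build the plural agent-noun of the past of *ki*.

*ki* — last vowel /i/ (a high vowel) → -pi → *kipi*.
The past-tense form *kipi* — last vowel /i/ (a front vowel) → -li → *kipili*.
The agentive form *kipili*: final sound = /i/, a vowel → -ini → *kipiliini*.

kipiliini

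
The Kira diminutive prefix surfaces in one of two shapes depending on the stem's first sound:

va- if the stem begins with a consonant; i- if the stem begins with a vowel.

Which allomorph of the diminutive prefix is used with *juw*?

The first sound of *juw* is /j/, which is a consonant, so the prefix is va-.

va-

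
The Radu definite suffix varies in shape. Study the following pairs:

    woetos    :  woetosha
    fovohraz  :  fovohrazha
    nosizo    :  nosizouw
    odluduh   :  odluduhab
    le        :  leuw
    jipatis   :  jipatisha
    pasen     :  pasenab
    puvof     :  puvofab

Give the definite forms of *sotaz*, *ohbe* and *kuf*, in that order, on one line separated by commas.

sotazha, ohbeuw, kufab

The alternation tracks the final sound of the stem — -ha when the stem ends in a sibilant (*woetos*, *fovohraz*, *jipatis*); -ab when the stem ends in a non-sibilant consonant (*odluduh*, *pasen*, *puvof*); -uw when the stem ends in a vowel (*nosizo*, *le*).
*sotaz*: final sound = /z/, a sibilant → -ha → *sotazha*.
*ohbe* — final sound /e/ (a vowel) → -uw → *ohbeuw*.
*kuf*: final sound = /f/, a non-sibilant consonant → -ab → *kufab*.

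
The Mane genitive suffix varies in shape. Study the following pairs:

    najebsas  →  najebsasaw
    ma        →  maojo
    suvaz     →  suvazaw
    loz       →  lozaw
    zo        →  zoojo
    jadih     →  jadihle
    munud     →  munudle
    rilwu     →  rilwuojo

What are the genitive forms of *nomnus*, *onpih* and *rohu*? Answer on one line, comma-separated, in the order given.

The pattern is sibilance of the final sound: -aw when the stem ends in a sibilant (*najebsas*, *suvaz*, *loz*); -le when the stem ends in a non-sibilant consonant (*jadih*, *munud*); -ojo when the stem ends in a vowel (*ma*, *zo*, *rilwu*).
The final sound of *nomnus* is /s/, which is a sibilant, so the suffix is -aw, giving *nomnusaw*.
*onpih*: final sound = /h/, a non-sibilant consonant → -le → *onpihle*.
*rohu* — final sound /u/ (a vowel) → -ojo → *rohuojo*.

nomnusaw, onpihle, rohuojo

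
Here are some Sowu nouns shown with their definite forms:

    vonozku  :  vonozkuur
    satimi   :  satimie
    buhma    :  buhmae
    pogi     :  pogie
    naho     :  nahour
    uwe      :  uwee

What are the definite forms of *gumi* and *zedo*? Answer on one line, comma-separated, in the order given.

gumie, zedour

The alternation tracks the last vowel of the stem — -ur when the last vowel of the stem is a rounded vowel (*vonozku*, *naho*); -e when the last vowel of the stem is an unrounded vowel (*satimi*, *buhma*, *pogi*, *uwe*).
*gumi*: last vowel = /i/, an unrounded vowel → -e → *gumie*.
*zedo* — last vowel /o/ (a rounded vowel) → -ur → *zedour*.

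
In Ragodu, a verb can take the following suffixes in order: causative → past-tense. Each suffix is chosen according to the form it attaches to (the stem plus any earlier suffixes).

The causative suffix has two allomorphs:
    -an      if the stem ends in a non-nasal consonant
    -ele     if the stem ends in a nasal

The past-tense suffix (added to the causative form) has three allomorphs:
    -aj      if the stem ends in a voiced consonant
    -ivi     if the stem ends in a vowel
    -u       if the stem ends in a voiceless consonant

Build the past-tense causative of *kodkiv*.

kodkivanaj

Since the final consonant of *kodkiv* is /v/ (non-nasal), it takes -an, giving *kodkivan*.
The causative form *kodkivan* — final sound /n/ (a voiced consonant) → -aj → *kodkivanaj*.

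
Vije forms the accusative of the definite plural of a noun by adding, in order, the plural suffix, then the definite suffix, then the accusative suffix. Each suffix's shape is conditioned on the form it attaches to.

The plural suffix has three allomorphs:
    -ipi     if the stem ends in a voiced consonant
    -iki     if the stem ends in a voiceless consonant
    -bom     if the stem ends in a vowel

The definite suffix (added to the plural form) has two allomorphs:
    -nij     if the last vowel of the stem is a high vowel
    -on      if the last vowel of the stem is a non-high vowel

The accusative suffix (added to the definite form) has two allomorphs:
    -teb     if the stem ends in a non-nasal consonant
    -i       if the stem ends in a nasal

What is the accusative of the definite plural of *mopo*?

*mopo* — final sound /o/ (a vowel) → -bom → *mopobom*.
Since the last vowel of the plural form *mopobom* is /o/ (a non-high vowel), it takes -on, giving *mopobomon*.
The definite form *mopobomon*: final consonant = /n/, a nasal → -i → *mopobomoni*.

mopobomoni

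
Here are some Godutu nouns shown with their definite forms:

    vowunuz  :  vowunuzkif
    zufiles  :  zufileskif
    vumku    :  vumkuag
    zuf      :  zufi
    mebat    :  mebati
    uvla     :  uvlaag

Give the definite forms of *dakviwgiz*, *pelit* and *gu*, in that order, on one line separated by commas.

The suffix is conditioned by the final sound: -kif when the stem ends in a sibilant (*vowunuz*, *zufiles*); -i when the stem ends in a non-sibilant consonant (*zuf*, *mebat*); -ag when the stem ends in a vowel (*vumku*, *uvla*).
Since the final sound of *dakviwgiz* is /z/ (a sibilant), it takes -kif, giving *dakviwgizkif*.
Since the final sound of *pelit* is /t/ (a non-sibilant consonant), it takes -i, giving *peliti*.
*gu*: final sound = /u/, a vowel → -ag → *guag*.

dakviwgizkif, peliti, guag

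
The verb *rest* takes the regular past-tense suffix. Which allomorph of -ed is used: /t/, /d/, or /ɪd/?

The stem *rest* ends in /t/ or /d/.
The -ed suffix is realized as /ɪd/ after /t, d/; as /t/ after other voiceless consonants; and as /d/ after other voiced sounds.
So -ed on *rest* is pronounced /ɪd/.

/ɪd/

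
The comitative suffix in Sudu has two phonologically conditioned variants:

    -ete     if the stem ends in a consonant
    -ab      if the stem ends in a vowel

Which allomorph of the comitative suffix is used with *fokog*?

-ete

Since the final sound of *fokog* is /g/ (a consonant), it takes -ete.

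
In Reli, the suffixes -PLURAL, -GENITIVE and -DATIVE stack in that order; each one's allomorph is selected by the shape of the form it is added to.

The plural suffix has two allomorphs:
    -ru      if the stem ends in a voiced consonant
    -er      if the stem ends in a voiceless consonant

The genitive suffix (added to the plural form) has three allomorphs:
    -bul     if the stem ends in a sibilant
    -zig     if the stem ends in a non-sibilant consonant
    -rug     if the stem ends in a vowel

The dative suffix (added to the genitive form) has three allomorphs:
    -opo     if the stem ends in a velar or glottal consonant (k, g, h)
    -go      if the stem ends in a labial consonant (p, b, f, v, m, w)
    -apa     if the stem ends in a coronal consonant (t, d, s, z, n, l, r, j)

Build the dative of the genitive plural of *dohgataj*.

*dohgataj*: final consonant = /j/, voiced → -ru → *dohgatajru*.
The final sound of the plural form *dohgatajru* is /u/, which is a vowel, so the genitive suffix is -rug, giving *dohgatajrurug*.
The final consonant of the genitive form *dohgatajrurug* is /g/, which is velar/glottal, so the dative suffix is -opo, giving *dohgatajrurugopo*.

dohgatajrurugopo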